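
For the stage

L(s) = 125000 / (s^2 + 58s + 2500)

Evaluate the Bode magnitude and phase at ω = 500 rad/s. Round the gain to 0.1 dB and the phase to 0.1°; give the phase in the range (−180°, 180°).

At s = jω = j500:
quadratic: (j500)² + 58·j500 + 2500 = -247500 + j29000 → |·| ≈ 2.4919e+05, ∠ ≈ 173.32°
|L| = 125000 / 2.4919e+05 ≈ 0.50163
Gain = 20 log₁₀(0.50163) ≈ -5.99 dB
∠L = 0.00° − 173.32° = -173.32°

-6.0 dB, -173.3°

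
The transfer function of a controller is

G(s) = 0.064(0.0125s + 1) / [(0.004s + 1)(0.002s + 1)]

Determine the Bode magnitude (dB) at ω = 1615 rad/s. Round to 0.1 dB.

-24.7 dB

At ω = 1615 rad/s:
zero (1 + j1615·0.0125) = 1 + j20.1875 → |·| ≈ 20.212, ∠ ≈ 87.16°
pole (1 + j1615·0.004) = 1 + j6.46 → |·| ≈ 6.5369, ∠ ≈ 81.20°
pole (1 + j1615·0.002) = 1 + j3.23 → |·| ≈ 3.3813, ∠ ≈ 72.80°
|G| = 0.064 · 20.212 / (6.5369 · 3.3813) ≈ 0.058524
Gain = 20 log₁₀(0.058524) ≈ -24.65 dB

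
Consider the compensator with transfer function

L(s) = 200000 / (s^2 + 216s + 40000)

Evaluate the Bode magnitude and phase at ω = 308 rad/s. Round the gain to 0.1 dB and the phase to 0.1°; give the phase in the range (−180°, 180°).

At s = jω = j308:
quadratic: (j308)² + 216·j308 + 40000 = -54864 + j66528 → |·| ≈ 86232, ∠ ≈ 129.51°
|L| = 200000 / 86232 ≈ 2.3193
Gain = 20 log₁₀(2.3193) ≈ 7.31 dB
∠L = 0.00° − 129.51° = -129.51°

7.3 dB, -129.5°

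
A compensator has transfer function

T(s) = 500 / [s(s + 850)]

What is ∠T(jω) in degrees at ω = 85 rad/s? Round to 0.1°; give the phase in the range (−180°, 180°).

-95.7°

At s = jω = j85:
pole (s+850): 850 + j85 → |·| = √(850²+85²) = √729725 ≈ 854.24, ∠ = arctan(85/850) ≈ 5.71°
pole at origin: |s| = 85, ∠ = 90.00° (in denominator)
∠T = 0.00° − 95.71° = -95.71°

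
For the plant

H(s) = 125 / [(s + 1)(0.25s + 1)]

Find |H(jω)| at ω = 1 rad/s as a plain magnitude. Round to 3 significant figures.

At ω = 1 rad/s:
pole (1 + j1·1) = 1 + j1 → |·| ≈ 1.4142, ∠ ≈ 45.00°
pole (1 + j1·0.25) = 1 + j0.25 → |·| ≈ 1.0308, ∠ ≈ 14.04°
|H| = 125 · 1 / (1.4142 · 1.0308) ≈ 85.748

85.7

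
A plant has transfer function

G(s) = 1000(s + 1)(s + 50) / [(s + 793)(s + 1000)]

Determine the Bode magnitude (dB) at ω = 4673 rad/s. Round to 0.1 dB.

At s = jω = j4673:
zero (s+1): 1 + j4673 → |·| = √(1²+4673²) = √21836930 ≈ 4673, ∠ = arctan(4673/1) ≈ 89.99°
zero (s+50): 50 + j4673 → |·| = √(50²+4673²) = √21839429 ≈ 4673.3, ∠ = arctan(4673/50) ≈ 89.39°
pole (s+793): 793 + j4673 → |·| = √(793²+4673²) = √22465778 ≈ 4739.8, ∠ = arctan(4673/793) ≈ 80.37°
pole (s+1000): 1000 + j4673 → |·| = √(1000²+4673²) = √22836929 ≈ 4778.8, ∠ = arctan(4673/1000) ≈ 77.92°
|G| = 1000 · 2.1838e+07 / 2.2651e+07 ≈ 964.11
Gain = 20 log₁₀(964.11) ≈ 59.68 dB

59.7 dB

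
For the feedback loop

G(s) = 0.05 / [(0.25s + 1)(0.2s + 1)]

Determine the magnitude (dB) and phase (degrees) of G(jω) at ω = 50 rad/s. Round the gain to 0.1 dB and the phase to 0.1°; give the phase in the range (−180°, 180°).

-68.0 dB, -169.7°

At ω = 50 rad/s:
pole (1 + j50·0.25) = 1 + j12.5 → |·| ≈ 12.54, ∠ ≈ 85.43°
pole (1 + j50·0.2) = 1 + j10 → |·| ≈ 10.05, ∠ ≈ 84.29°
|G| = 0.05 · 1 / (12.54 · 10.05) ≈ 0.00039674
Gain = 20 log₁₀(0.00039674) ≈ -68.03 dB
∠G = (0°) − (85.43° + 84.29°) = -169.72°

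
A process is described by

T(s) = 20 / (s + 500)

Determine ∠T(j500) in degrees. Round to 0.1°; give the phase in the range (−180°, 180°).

-45.0°

At s = jω = j500:
pole (s+500): 500 + j500 → |·| = √(500²+500²) = √500000 ≈ 707.11, ∠ = arctan(500/500) ≈ 45.00°
∠T = 0.00° − 45.00° = -45.00°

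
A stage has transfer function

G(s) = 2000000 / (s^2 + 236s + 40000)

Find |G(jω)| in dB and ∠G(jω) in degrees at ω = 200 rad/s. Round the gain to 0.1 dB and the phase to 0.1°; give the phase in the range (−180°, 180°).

At s = jω = j200:
quadratic: (j200)² + 236·j200 + 40000 = 0 + j47200 → |·| ≈ 47200, ∠ ≈ 90.00°
|G| = 2000000 / 47200 ≈ 42.373
Gain = 20 log₁₀(42.373) ≈ 32.54 dB
∠G = 0.00° − 90.00° = -90.00°

32.5 dB, -90.0°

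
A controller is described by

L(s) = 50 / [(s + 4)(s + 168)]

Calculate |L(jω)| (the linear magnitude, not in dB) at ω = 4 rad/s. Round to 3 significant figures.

At s = jω = j4:
pole (s+4): 4 + j4 → |·| = √(4²+4²) = √32 ≈ 5.6569, ∠ = arctan(4/4) ≈ 45.00°
pole (s+168): 168 + j4 → |·| = √(168²+4²) = √28240 ≈ 168.05, ∠ = arctan(4/168) ≈ 1.36°
|L| = 50 / 950.64 ≈ 0.052596

0.0526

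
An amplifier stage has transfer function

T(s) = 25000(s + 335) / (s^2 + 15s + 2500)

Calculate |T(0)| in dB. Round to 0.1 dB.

T(0) = 25000·335 / 2500 = 3350
20 log₁₀(3350) ≈ 70.50 dB

70.5 dB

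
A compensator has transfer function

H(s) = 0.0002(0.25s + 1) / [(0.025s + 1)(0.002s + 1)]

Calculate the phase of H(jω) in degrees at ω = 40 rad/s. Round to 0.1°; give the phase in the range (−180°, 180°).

At ω = 40 rad/s:
zero (1 + j40·0.25) = 1 + j10 → |·| ≈ 10.05, ∠ ≈ 84.29°
pole (1 + j40·0.025) = 1 + j1 → |·| ≈ 1.4142, ∠ ≈ 45.00°
pole (1 + j40·0.002) = 1 + j0.08 → |·| ≈ 1.0032, ∠ ≈ 4.57°
∠H = (84.29°) − (45.00° + 4.57°) = 34.72°

34.7°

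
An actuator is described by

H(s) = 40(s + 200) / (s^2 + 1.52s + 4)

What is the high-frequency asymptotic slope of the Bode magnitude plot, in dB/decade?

Each pole contributes −20 dB/decade at high frequency; each zero contributes +20 dB/decade.
Net: 1 zero(s) − 2 pole(s) → -20 dB/decade.

-20 dB/decade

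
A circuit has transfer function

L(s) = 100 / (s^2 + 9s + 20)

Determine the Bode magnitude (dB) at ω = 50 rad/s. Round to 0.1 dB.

-28.0 dB

Substitute s = j50:
Numerator: 100 = 100 + j0
Denominator: (j50)^2 + 9(j50) + 20 = -2480 + j450
|N| = √(100² + 0²) ≈ 100, ∠N ≈ 0.00°
|D| = √(2480² + 450²) ≈ 2520.5, ∠D ≈ 169.72°
|L| = 100 / 2520.5 ≈ 0.039675
Gain = 20 log₁₀(0.039675) ≈ -28.03 dB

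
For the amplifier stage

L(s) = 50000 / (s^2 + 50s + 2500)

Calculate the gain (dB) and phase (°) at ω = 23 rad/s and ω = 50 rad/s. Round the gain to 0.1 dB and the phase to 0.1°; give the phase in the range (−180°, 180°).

ω = 23: 26.8 dB, -30.3°; ω = 50: 26.0 dB, -90.0°

At s = jω = j23:
quadratic: (j23)² + 50·j23 + 2500 = 1971 + j1150 → |·| ≈ 2282, ∠ ≈ 30.26°
|L| = 50000 / 2282 ≈ 21.911
Gain = 20 log₁₀(21.911) ≈ 26.81 dB
∠L = 0.00° − 30.26° = -30.26°

At s = jω = j50:
quadratic: (j50)² + 50·j50 + 2500 = 0 + j2500 → |·| ≈ 2500, ∠ ≈ 90.00°
|L| = 50000 / 2500 ≈ 20
Gain = 20 log₁₀(20) ≈ 26.02 dB
∠L = 0.00° − 90.00° = -90.00°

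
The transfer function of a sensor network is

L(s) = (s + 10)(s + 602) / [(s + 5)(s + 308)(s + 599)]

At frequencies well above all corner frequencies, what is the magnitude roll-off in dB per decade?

-20 dB/decade

Each pole contributes −20 dB/decade at high frequency; each zero contributes +20 dB/decade.
Net: 2 zero(s) − 3 pole(s) → -20 dB/decade.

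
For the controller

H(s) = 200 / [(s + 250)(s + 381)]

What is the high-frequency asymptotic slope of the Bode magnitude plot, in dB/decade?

-40 dB/decade

Each pole contributes −20 dB/decade at high frequency; each zero contributes +20 dB/decade.
Net: 0 zero(s) − 2 pole(s) → -40 dB/decade.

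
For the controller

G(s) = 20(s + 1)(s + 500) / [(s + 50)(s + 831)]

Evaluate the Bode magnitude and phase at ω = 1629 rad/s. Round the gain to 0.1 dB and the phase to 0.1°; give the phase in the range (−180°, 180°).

25.4 dB, 11.7°

At s = jω = j1629:
zero (s+1): 1 + j1629 → |·| = √(1²+1629²) = √2653642 ≈ 1629, ∠ = arctan(1629/1) ≈ 89.96°
zero (s+500): 500 + j1629 → |·| = √(500²+1629²) = √2903641 ≈ 1704, ∠ = arctan(1629/500) ≈ 72.94°
pole (s+50): 50 + j1629 → |·| = √(50²+1629²) = √2656141 ≈ 1629.8, ∠ = arctan(1629/50) ≈ 88.24°
pole (s+831): 831 + j1629 → |·| = √(831²+1629²) = √3344202 ≈ 1828.7, ∠ = arctan(1629/831) ≈ 62.97°
|G| = 20 · 2.7758e+06 / 2.9804e+06 ≈ 18.627
Gain = 20 log₁₀(18.627) ≈ 25.40 dB
∠G = 162.90° − 151.21° = 11.69°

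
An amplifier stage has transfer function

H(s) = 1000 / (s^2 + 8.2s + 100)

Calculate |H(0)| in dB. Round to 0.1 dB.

H(0) = 1000 / 100 = 10
20 log₁₀(10) ≈ 20.00 dB

20.0 dB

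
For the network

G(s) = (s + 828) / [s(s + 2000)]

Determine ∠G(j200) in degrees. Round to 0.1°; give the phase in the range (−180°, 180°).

-82.1°

At s = jω = j200:
zero (s+828): 828 + j200 → |·| = √(828²+200²) = √725584 ≈ 851.81, ∠ = arctan(200/828) ≈ 13.58°
pole (s+2000): 2000 + j200 → |·| = √(2000²+200²) = √4040000 ≈ 2010, ∠ = arctan(200/2000) ≈ 5.71°
pole at origin: |s| = 200, ∠ = 90.00° (in denominator)
∠G = 13.58° − 95.71° = -82.13°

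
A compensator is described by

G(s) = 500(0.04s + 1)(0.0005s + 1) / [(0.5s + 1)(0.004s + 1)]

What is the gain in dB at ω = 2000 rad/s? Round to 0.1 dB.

At ω = 2000 rad/s:
zero (1 + j2000·0.04) = 1 + j80 → |·| ≈ 80.006, ∠ ≈ 89.28°
zero (1 + j2000·0.0005) = 1 + j1 → |·| ≈ 1.4142, ∠ ≈ 45.00°
pole (1 + j2000·0.5) = 1 + j1000 → |·| ≈ 1000, ∠ ≈ 89.94°
pole (1 + j2000·0.004) = 1 + j8 → |·| ≈ 8.0623, ∠ ≈ 82.87°
|G| = 500 · 80.006 · 1.4142 / (1000 · 8.0623) ≈ 7.0169
Gain = 20 log₁₀(7.0169) ≈ 16.92 dB

16.9 dB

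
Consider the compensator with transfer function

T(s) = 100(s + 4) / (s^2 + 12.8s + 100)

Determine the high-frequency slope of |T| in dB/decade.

-20 dB/decade

Each pole contributes −20 dB/decade at high frequency; each zero contributes +20 dB/decade.
Net: 1 zero(s) − 2 pole(s) → -20 dB/decade.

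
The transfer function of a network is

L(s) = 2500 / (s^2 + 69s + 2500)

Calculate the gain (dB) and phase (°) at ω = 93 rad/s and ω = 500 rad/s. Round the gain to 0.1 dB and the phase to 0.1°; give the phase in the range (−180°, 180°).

ω = 93: -11.0 dB, -133.8°; ω = 500: -40.0 dB, -172.1°

At s = jω = j93:
quadratic: (j93)² + 69·j93 + 2500 = -6149 + j6417 → |·| ≈ 8887.5, ∠ ≈ 133.78°
|L| = 2500 / 8887.5 ≈ 0.28129
Gain = 20 log₁₀(0.28129) ≈ -11.02 dB
∠L = 0.00° − 133.78° = -133.78°

At s = jω = j500:
quadratic: (j500)² + 69·j500 + 2500 = -247500 + j34500 → |·| ≈ 2.4989e+05, ∠ ≈ 172.06°
|L| = 2500 / 2.4989e+05 ≈ 0.010004
Gain = 20 log₁₀(0.010004) ≈ -40.00 dB
∠L = 0.00° − 172.06° = -172.06°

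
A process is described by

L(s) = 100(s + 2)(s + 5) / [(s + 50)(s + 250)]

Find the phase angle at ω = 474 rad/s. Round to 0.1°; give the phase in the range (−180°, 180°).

33.0°

At s = jω = j474:
zero (s+2): 2 + j474 → |·| = √(2²+474²) = √224680 ≈ 474, ∠ = arctan(474/2) ≈ 89.76°
zero (s+5): 5 + j474 → |·| = √(5²+474²) = √224701 ≈ 474.03, ∠ = arctan(474/5) ≈ 89.40°
pole (s+50): 50 + j474 → |·| = √(50²+474²) = √227176 ≈ 476.63, ∠ = arctan(474/50) ≈ 83.98°
pole (s+250): 250 + j474 → |·| = √(250²+474²) = √287176 ≈ 535.89, ∠ = arctan(474/250) ≈ 62.19°
∠L = 179.16° − 146.17° = 32.99°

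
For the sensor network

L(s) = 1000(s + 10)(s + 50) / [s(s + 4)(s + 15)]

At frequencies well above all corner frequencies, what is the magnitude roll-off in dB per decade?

Each pole contributes −20 dB/decade at high frequency; each zero contributes +20 dB/decade.
Net: 2 zero(s) − 3 pole(s) → -20 dB/decade.

-20 dB/decade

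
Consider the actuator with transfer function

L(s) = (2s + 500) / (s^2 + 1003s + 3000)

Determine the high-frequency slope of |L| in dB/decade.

Each pole contributes −20 dB/decade at high frequency; each zero contributes +20 dB/decade.
Net: 1 zero(s) − 2 pole(s) → -20 dB/decade.

-20 dB/decade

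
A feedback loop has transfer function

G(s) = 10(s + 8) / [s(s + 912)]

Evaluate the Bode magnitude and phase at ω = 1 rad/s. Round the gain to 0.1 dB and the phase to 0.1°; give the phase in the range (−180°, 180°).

At s = jω = j1:
zero (s+8): 8 + j1 → |·| = √(8²+1²) = √65 ≈ 8.0623, ∠ = arctan(1/8) ≈ 7.13°
pole (s+912): 912 + j1 → |·| = √(912²+1²) = √831745 ≈ 912, ∠ = arctan(1/912) ≈ 0.06°
pole at origin: |s| = 1, ∠ = 90.00° (in denominator)
|G| = 10 · 8.0623 / 912 ≈ 0.088402
Gain = 20 log₁₀(0.088402) ≈ -21.07 dB
∠G = 7.13° − 90.06° = -82.93°

-21.1 dB, -82.9°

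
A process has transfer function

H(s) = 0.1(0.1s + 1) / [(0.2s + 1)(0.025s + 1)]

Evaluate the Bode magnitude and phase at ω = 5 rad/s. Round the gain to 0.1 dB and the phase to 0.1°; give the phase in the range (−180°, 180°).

At ω = 5 rad/s:
zero (1 + j5·0.1) = 1 + j0.5 → |·| ≈ 1.118, ∠ ≈ 26.57°
pole (1 + j5·0.2) = 1 + j1 → |·| ≈ 1.4142, ∠ ≈ 45.00°
pole (1 + j5·0.025) = 1 + j0.125 → |·| ≈ 1.0078, ∠ ≈ 7.13°
|H| = 0.1 · 1.118 / (1.4142 · 1.0078) ≈ 0.078443
Gain = 20 log₁₀(0.078443) ≈ -22.11 dB
∠H = (26.57°) − (45.00° + 7.13°) = -25.56°

-22.1 dB, -25.6°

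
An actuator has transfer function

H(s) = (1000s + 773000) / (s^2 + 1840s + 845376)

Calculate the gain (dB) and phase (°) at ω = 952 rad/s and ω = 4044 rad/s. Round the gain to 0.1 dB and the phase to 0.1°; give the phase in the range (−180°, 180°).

ω = 952: -3.1 dB, -41.1°; ω = 4044: -12.4 dB, -75.2°

Substitute s = j952:
Numerator: 1000(j952) + 773000 = 773000 + j952000
Denominator: (j952)^2 + 1840(j952) + 845376 = -60928 + j1751680
|N| = √(773000² + 952000²) ≈ 1.2263e+06, ∠N ≈ 50.92°
|D| = √(60928² + 1751680²) ≈ 1.7527e+06, ∠D ≈ 91.99°
|H| = 1.2263e+06 / 1.7527e+06 ≈ 0.69966
Gain = 20 log₁₀(0.69966) ≈ -3.10 dB
∠H = 50.92° − 91.99° = -41.07°

Substitute s = j4044:
Numerator: 1000(j4044) + 773000 = 773000 + j4044000
Denominator: (j4044)^2 + 1840(j4044) + 845376 = -15508560 + j7440960
|N| = √(773000² + 4044000²) ≈ 4.1172e+06, ∠N ≈ 79.18°
|D| = √(15508560² + 7440960²) ≈ 1.7201e+07, ∠D ≈ 154.37°
|H| = 4.1172e+06 / 1.7201e+07 ≈ 0.23936
Gain = 20 log₁₀(0.23936) ≈ -12.42 dB
∠H = 79.18° − 154.37° = -75.19°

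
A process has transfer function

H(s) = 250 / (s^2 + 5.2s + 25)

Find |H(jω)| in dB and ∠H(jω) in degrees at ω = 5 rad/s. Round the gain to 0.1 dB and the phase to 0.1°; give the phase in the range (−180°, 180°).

19.7 dB, -90.0°

At s = jω = j5:
quadratic: (j5)² + 5.2·j5 + 25 = 0 + j26 → |·| ≈ 26, ∠ ≈ 90.00°
|H| = 250 / 26 ≈ 9.6154
Gain = 20 log₁₀(9.6154) ≈ 19.66 dB
∠H = 0.00° − 90.00° = -90.00°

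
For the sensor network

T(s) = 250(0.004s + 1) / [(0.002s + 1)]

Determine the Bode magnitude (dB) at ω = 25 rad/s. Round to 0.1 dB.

At ω = 25 rad/s:
zero (1 + j25·0.004) = 1 + j0.1 → |·| ≈ 1.005, ∠ ≈ 5.71°
pole (1 + j25·0.002) = 1 + j0.05 → |·| ≈ 1.0012, ∠ ≈ 2.86°
|T| = 250 · 1.005 / (1.0012) ≈ 250.95
Gain = 20 log₁₀(250.95) ≈ 47.99 dB

48.0 dB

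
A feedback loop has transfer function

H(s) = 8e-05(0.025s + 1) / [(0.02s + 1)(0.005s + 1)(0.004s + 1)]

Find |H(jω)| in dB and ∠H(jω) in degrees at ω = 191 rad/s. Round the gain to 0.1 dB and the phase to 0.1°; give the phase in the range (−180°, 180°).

At ω = 191 rad/s:
zero (1 + j191·0.025) = 1 + j4.775 → |·| ≈ 4.8786, ∠ ≈ 78.17°
pole (1 + j191·0.02) = 1 + j3.82 → |·| ≈ 3.9487, ∠ ≈ 75.33°
pole (1 + j191·0.005) = 1 + j0.955 → |·| ≈ 1.3828, ∠ ≈ 43.68°
pole (1 + j191·0.004) = 1 + j0.764 → |·| ≈ 1.2584, ∠ ≈ 37.38°
|H| = 8e-05 · 4.8786 / (3.9487 · 1.3828 · 1.2584) ≈ 5.6801e-05
Gain = 20 log₁₀(5.6801e-05) ≈ -84.91 dB
∠H = (78.17°) − (75.33° + 43.68° + 37.38°) = -78.22°

-84.9 dB, -78.2°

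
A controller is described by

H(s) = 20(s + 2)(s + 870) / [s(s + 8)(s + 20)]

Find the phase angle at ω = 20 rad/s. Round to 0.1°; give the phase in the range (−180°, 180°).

-117.6°

At s = jω = j20:
zero (s+2): 2 + j20 → |·| = √(2²+20²) = √404 ≈ 20.1, ∠ = arctan(20/2) ≈ 84.29°
zero (s+870): 870 + j20 → |·| = √(870²+20²) = √757300 ≈ 870.23, ∠ = arctan(20/870) ≈ 1.32°
pole (s+8): 8 + j20 → |·| = √(8²+20²) = √464 ≈ 21.541, ∠ = arctan(20/8) ≈ 68.20°
pole (s+20): 20 + j20 → |·| = √(20²+20²) = √800 ≈ 28.284, ∠ = arctan(20/20) ≈ 45.00°
pole at origin: |s| = 20, ∠ = 90.00° (in denominator)
∠H = 85.61° − 203.20° = -117.59°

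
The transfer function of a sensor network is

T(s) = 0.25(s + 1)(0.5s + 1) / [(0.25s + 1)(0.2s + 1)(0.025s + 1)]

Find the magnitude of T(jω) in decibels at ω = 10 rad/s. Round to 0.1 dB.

At ω = 10 rad/s:
zero (1 + j10·1) = 1 + j10 → |·| ≈ 10.05, ∠ ≈ 84.29°
zero (1 + j10·0.5) = 1 + j5 → |·| ≈ 5.099, ∠ ≈ 78.69°
pole (1 + j10·0.25) = 1 + j2.5 → |·| ≈ 2.6926, ∠ ≈ 68.20°
pole (1 + j10·0.2) = 1 + j2 → |·| ≈ 2.2361, ∠ ≈ 63.43°
pole (1 + j10·0.025) = 1 + j0.25 → |·| ≈ 1.0308, ∠ ≈ 14.04°
|T| = 0.25 · 10.05 · 5.099 / (2.6926 · 2.2361 · 1.0308) ≈ 2.0642
Gain = 20 log₁₀(2.0642) ≈ 6.30 dB

6.3 dB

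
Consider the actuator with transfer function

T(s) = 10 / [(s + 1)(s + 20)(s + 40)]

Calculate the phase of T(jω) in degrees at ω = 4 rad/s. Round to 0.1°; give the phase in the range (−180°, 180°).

At s = jω = j4:
pole (s+1): 1 + j4 → |·| = √(1²+4²) = √17 ≈ 4.1231, ∠ = arctan(4/1) ≈ 75.96°
pole (s+20): 20 + j4 → |·| = √(20²+4²) = √416 ≈ 20.396, ∠ = arctan(4/20) ≈ 11.31°
pole (s+40): 40 + j4 → |·| = √(40²+4²) = √1616 ≈ 40.2, ∠ = arctan(4/40) ≈ 5.71°
∠T = 0.00° − 92.98° = -92.98°

-93.0°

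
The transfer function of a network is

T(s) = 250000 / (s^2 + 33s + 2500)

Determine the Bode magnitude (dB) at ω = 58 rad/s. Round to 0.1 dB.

41.5 dB

At s = jω = j58:
quadratic: (j58)² + 33·j58 + 2500 = -864 + j1914 → |·| ≈ 2100, ∠ ≈ 114.29°
|T| = 250000 / 2100 ≈ 119.05
Gain = 20 log₁₀(119.05) ≈ 41.51 dB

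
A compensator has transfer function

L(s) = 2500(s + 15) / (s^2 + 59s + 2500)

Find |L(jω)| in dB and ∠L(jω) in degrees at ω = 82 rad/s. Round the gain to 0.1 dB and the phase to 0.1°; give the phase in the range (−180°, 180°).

30.2 dB, -51.5°

At s = jω = j82:
zero (s+15): 15 + j82 → |·| = √(15²+82²) = √6949 ≈ 83.361, ∠ = arctan(82/15) ≈ 79.63°
quadratic: (j82)² + 59·j82 + 2500 = -4224 + j4838 → |·| ≈ 6422.5, ∠ ≈ 131.12°
|L| = 2500 · 83.361 / 6422.5 ≈ 32.449
Gain = 20 log₁₀(32.449) ≈ 30.22 dB
∠L = 79.63° − 131.12° = -51.49°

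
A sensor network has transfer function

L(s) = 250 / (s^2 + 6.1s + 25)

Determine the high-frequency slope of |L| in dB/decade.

Each pole contributes −20 dB/decade at high frequency; each zero contributes +20 dB/decade.
Net: 0 zero(s) − 2 pole(s) → -40 dB/decade.

-40 dB/decade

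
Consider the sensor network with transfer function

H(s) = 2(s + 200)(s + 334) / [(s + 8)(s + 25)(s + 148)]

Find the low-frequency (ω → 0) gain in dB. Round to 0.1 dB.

H(0) = 2·200·334 / (8·25·148) ≈ 4.5135
20 log₁₀(4.5135) ≈ 13.09 dB

13.1 dB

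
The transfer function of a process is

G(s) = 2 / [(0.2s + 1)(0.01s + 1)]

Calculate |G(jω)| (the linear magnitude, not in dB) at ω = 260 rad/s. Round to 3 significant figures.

At ω = 260 rad/s:
pole (1 + j260·0.2) = 1 + j52 → |·| ≈ 52.01, ∠ ≈ 88.90°
pole (1 + j260·0.01) = 1 + j2.6 → |·| ≈ 2.7857, ∠ ≈ 68.96°
|G| = 2 · 1 / (52.01 · 2.7857) ≈ 0.013804

0.0138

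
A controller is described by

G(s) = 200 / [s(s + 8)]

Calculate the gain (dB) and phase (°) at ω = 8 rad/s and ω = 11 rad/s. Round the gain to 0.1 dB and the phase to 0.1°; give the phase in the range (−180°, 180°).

At s = jω = j8:
pole (s+8): 8 + j8 → |·| = √(8²+8²) = √128 ≈ 11.314, ∠ = arctan(8/8) ≈ 45.00°
pole at origin: |s| = 8, ∠ = 90.00° (in denominator)
|G| = 200 / 90.512 ≈ 2.2097
Gain = 20 log₁₀(2.2097) ≈ 6.89 dB
∠G = 0.00° − 135.00° = -135.00°

At s = jω = j11:
pole (s+8): 8 + j11 → |·| = √(8²+11²) = √185 ≈ 13.601, ∠ = arctan(11/8) ≈ 53.97°
pole at origin: |s| = 11, ∠ = 90.00° (in denominator)
|G| = 200 / 149.61 ≈ 1.3368
Gain = 20 log₁₀(1.3368) ≈ 2.52 dB
∠G = 0.00° − 143.97° = -143.97°

ω = 8: 6.9 dB, -135.0°; ω = 11: 2.5 dB, -144.0°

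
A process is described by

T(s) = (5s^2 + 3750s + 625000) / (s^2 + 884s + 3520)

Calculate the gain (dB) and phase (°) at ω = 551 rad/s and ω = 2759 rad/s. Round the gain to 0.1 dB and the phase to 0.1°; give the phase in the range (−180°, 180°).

Substitute s = j551:
Numerator: 5(j551)^2 + 3750(j551) + 625000 = -893005 + j2066250
Denominator: (j551)^2 + 884(j551) + 3520 = -300081 + j487084
|N| = √(893005² + 2066250²) ≈ 2.251e+06, ∠N ≈ 113.37°
|D| = √(300081² + 487084²) ≈ 5.721e+05, ∠D ≈ 121.64°
|T| = 2.251e+06 / 5.721e+05 ≈ 3.9346
Gain = 20 log₁₀(3.9346) ≈ 11.90 dB
∠T = 113.37° − 121.64° = -8.27°

Substitute s = j2759:
Numerator: 5(j2759)^2 + 3750(j2759) + 625000 = -37435405 + j10346250
Denominator: (j2759)^2 + 884(j2759) + 3520 = -7608561 + j2438956
|N| = √(37435405² + 10346250²) ≈ 3.8839e+07, ∠N ≈ 164.55°
|D| = √(7608561² + 2438956²) ≈ 7.9899e+06, ∠D ≈ 162.23°
|T| = 3.8839e+07 / 7.9899e+06 ≈ 4.861
Gain = 20 log₁₀(4.861) ≈ 13.73 dB
∠T = 164.55° − 162.23° = 2.32°

ω = 551: 11.9 dB, -8.3°; ω = 2759: 13.7 dB, 2.3°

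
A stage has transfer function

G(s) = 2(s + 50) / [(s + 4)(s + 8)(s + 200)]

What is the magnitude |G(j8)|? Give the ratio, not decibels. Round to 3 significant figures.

At s = jω = j8:
zero (s+50): 50 + j8 → |·| = √(50²+8²) = √2564 ≈ 50.636, ∠ = arctan(8/50) ≈ 9.09°
pole (s+4): 4 + j8 → |·| = √(4²+8²) = √80 ≈ 8.9443, ∠ = arctan(8/4) ≈ 63.43°
pole (s+8): 8 + j8 → |·| = √(8²+8²) = √128 ≈ 11.314, ∠ = arctan(8/8) ≈ 45.00°
pole (s+200): 200 + j8 → |·| = √(200²+8²) = √40064 ≈ 200.16, ∠ = arctan(8/200) ≈ 2.29°
|G| = 2 · 50.636 / 20255 ≈ 0.0049999

0.00500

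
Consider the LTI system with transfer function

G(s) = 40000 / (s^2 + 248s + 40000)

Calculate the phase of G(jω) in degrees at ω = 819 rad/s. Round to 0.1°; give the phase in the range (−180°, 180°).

At s = jω = j819:
quadratic: (j819)² + 248·j819 + 40000 = -630761 + j203112 → |·| ≈ 6.6266e+05, ∠ ≈ 162.15°
∠G = 0.00° − 162.15° = -162.15°

-162.2°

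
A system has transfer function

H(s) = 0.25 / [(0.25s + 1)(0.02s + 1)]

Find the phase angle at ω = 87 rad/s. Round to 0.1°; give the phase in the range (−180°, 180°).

At ω = 87 rad/s:
pole (1 + j87·0.25) = 1 + j21.75 → |·| ≈ 21.773, ∠ ≈ 87.37°
pole (1 + j87·0.02) = 1 + j1.74 → |·| ≈ 2.0069, ∠ ≈ 60.11°
∠H = (0°) − (87.37° + 60.11°) = -147.48°

-147.5°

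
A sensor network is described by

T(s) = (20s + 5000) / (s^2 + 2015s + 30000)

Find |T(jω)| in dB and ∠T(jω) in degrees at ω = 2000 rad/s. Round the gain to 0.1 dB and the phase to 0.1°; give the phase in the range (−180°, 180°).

-42.9 dB, -51.7°

Substitute s = j2000:
Numerator: 20(j2000) + 5000 = 5000 + j40000
Denominator: (j2000)^2 + 2015(j2000) + 30000 = -3970000 + j4030000
|N| = √(5000² + 40000²) ≈ 40311, ∠N ≈ 82.87°
|D| = √(3970000² + 4030000²) ≈ 5.657e+06, ∠D ≈ 134.57°
|T| = 40311 / 5.657e+06 ≈ 0.0071259
Gain = 20 log₁₀(0.0071259) ≈ -42.94 dB
∠T = 82.87° − 134.57° = -51.70°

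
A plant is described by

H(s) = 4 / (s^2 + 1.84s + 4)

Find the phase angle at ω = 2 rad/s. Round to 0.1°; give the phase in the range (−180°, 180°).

At s = jω = j2:
quadratic: (j2)² + 1.84·j2 + 4 = 0 + j3.68 → |·| ≈ 3.68, ∠ ≈ 90.00°
∠H = 0.00° − 90.00° = -90.00°

-90.0°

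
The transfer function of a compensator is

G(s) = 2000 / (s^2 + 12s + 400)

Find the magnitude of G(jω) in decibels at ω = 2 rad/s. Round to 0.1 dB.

At s = jω = j2:
quadratic: (j2)² + 12·j2 + 400 = 396 + j24 → |·| ≈ 396.73, ∠ ≈ 3.47°
|G| = 2000 / 396.73 ≈ 5.0412
Gain = 20 log₁₀(5.0412) ≈ 14.05 dB

14.1 dB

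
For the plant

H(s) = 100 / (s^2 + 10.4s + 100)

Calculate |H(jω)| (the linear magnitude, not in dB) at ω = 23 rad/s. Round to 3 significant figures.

At s = jω = j23:
quadratic: (j23)² + 10.4·j23 + 100 = -429 + j239.2 → |·| ≈ 491.18, ∠ ≈ 150.86°
|H| = 100 / 491.18 ≈ 0.20359

0.204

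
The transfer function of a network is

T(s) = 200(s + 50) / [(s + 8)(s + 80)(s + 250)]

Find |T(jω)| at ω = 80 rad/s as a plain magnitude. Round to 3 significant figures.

0.00790

At s = jω = j80:
zero (s+50): 50 + j80 → |·| = √(50²+80²) = √8900 ≈ 94.34, ∠ = arctan(80/50) ≈ 57.99°
pole (s+8): 8 + j80 → |·| = √(8²+80²) = √6464 ≈ 80.399, ∠ = arctan(80/8) ≈ 84.29°
pole (s+80): 80 + j80 → |·| = √(80²+80²) = √12800 ≈ 113.14, ∠ = arctan(80/80) ≈ 45.00°
pole (s+250): 250 + j80 → |·| = √(250²+80²) = √68900 ≈ 262.49, ∠ = arctan(80/250) ≈ 17.74°
|T| = 200 · 94.34 / 2.3877e+06 ≈ 0.0079022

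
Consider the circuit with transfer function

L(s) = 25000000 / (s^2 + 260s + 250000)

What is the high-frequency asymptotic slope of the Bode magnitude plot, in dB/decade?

Each pole contributes −20 dB/decade at high frequency; each zero contributes +20 dB/decade.
Net: 0 zero(s) − 2 pole(s) → -40 dB/decade.

-40 dB/decade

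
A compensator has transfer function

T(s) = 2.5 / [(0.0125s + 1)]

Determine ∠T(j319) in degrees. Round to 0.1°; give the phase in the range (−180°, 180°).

-75.9°

At ω = 319 rad/s:
pole (1 + j319·0.0125) = 1 + j3.9875 → |·| ≈ 4.111, ∠ ≈ 75.92°
∠T = (0°) − (75.92°) = -75.92°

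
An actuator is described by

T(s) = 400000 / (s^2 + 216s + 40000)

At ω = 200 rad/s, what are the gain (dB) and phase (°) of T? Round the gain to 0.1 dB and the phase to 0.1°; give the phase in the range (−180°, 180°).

At s = jω = j200:
quadratic: (j200)² + 216·j200 + 40000 = 0 + j43200 → |·| ≈ 43200, ∠ ≈ 90.00°
|T| = 400000 / 43200 ≈ 9.2593
Gain = 20 log₁₀(9.2593) ≈ 19.33 dB
∠T = 0.00° − 90.00° = -90.00°

19.3 dB, -90.0°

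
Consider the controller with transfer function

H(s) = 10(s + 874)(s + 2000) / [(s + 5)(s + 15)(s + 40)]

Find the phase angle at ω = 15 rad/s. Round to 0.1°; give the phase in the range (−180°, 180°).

-135.7°

At s = jω = j15:
zero (s+874): 874 + j15 → |·| = √(874²+15²) = √764101 ≈ 874.13, ∠ = arctan(15/874) ≈ 0.98°
zero (s+2000): 2000 + j15 → |·| = √(2000²+15²) = √4000225 ≈ 2000.1, ∠ = arctan(15/2000) ≈ 0.43°
pole (s+5): 5 + j15 → |·| = √(5²+15²) = √250 ≈ 15.811, ∠ = arctan(15/5) ≈ 71.57°
pole (s+15): 15 + j15 → |·| = √(15²+15²) = √450 ≈ 21.213, ∠ = arctan(15/15) ≈ 45.00°
pole (s+40): 40 + j15 → |·| = √(40²+15²) = √1825 ≈ 42.72, ∠ = arctan(15/40) ≈ 20.56°
∠H = 1.41° − 137.13° = -135.72°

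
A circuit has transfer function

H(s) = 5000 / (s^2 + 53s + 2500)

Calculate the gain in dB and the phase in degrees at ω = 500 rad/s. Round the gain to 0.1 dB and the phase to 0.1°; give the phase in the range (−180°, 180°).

At s = jω = j500:
quadratic: (j500)² + 53·j500 + 2500 = -247500 + j26500 → |·| ≈ 2.4891e+05, ∠ ≈ 173.89°
|H| = 5000 / 2.4891e+05 ≈ 0.020088
Gain = 20 log₁₀(0.020088) ≈ -33.94 dB
∠H = 0.00° − 173.89° = -173.89°

-33.9 dB, -173.9°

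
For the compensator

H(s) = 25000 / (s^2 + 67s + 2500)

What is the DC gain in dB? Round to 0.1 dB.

20.0 dB

H(0) = 25000 / 2500 = 10
20 log₁₀(10) ≈ 20.00 dB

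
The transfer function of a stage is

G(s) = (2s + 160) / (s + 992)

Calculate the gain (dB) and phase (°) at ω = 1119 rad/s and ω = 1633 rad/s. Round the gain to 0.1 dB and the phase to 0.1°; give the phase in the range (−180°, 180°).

Substitute s = j1119:
Numerator: 2(j1119) + 160 = 160 + j2238
Denominator: (j1119) + 992 = 992 + j1119
|N| = √(160² + 2238²) ≈ 2243.7, ∠N ≈ 85.91°
|D| = √(992² + 1119²) ≈ 1495.4, ∠D ≈ 48.44°
|G| = 2243.7 / 1495.4 ≈ 1.5004
Gain = 20 log₁₀(1.5004) ≈ 3.52 dB
∠G = 85.91° − 48.44° = 37.47°

Substitute s = j1633:
Numerator: 2(j1633) + 160 = 160 + j3266
Denominator: (j1633) + 992 = 992 + j1633
|N| = √(160² + 3266²) ≈ 3269.9, ∠N ≈ 87.20°
|D| = √(992² + 1633²) ≈ 1910.7, ∠D ≈ 58.72°
|G| = 3269.9 / 1910.7 ≈ 1.7114
Gain = 20 log₁₀(1.7114) ≈ 4.67 dB
∠G = 87.20° − 58.72° = 28.48°

ω = 1119: 3.5 dB, 37.5°; ω = 1633: 4.7 dB, 28.5°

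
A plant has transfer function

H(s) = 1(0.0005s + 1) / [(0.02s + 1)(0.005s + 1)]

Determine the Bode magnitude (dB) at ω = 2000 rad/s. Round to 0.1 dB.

-49.1 dB

At ω = 2000 rad/s:
zero (1 + j2000·0.0005) = 1 + j1 → |·| ≈ 1.4142, ∠ ≈ 45.00°
pole (1 + j2000·0.02) = 1 + j40 → |·| ≈ 40.012, ∠ ≈ 88.57°
pole (1 + j2000·0.005) = 1 + j10 → |·| ≈ 10.05, ∠ ≈ 84.29°
|H| = 1 · 1.4142 / (40.012 · 10.05) ≈ 0.0035169
Gain = 20 log₁₀(0.0035169) ≈ -49.08 dB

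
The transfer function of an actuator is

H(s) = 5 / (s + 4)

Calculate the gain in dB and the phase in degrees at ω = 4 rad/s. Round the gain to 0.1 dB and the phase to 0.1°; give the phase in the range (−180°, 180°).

-1.1 dB, -45.0°

At s = jω = j4:
pole (s+4): 4 + j4 → |·| = √(4²+4²) = √32 ≈ 5.6569, ∠ = arctan(4/4) ≈ 45.00°
|H| = 5 / 5.6569 ≈ 0.88388
Gain = 20 log₁₀(0.88388) ≈ -1.07 dB
∠H = 0.00° − 45.00° = -45.00°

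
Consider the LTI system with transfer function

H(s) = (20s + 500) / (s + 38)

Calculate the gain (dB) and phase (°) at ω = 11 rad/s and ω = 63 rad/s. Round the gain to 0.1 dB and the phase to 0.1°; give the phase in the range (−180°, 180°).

ω = 11: 22.8 dB, 7.6°; ω = 63: 25.3 dB, 9.5°

Substitute s = j11:
Numerator: 20(j11) + 500 = 500 + j220
Denominator: (j11) + 38 = 38 + j11
|N| = √(500² + 220²) ≈ 546.26, ∠N ≈ 23.75°
|D| = √(38² + 11²) ≈ 39.56, ∠D ≈ 16.14°
|H| = 546.26 / 39.56 ≈ 13.808
Gain = 20 log₁₀(13.808) ≈ 22.80 dB
∠H = 23.75° − 16.14° = 7.61°

Substitute s = j63:
Numerator: 20(j63) + 500 = 500 + j1260
Denominator: (j63) + 38 = 38 + j63
|N| = √(500² + 1260²) ≈ 1355.6, ∠N ≈ 68.36°
|D| = √(38² + 63²) ≈ 73.573, ∠D ≈ 58.90°
|H| = 1355.6 / 73.573 ≈ 18.425
Gain = 20 log₁₀(18.425) ≈ 25.31 dB
∠H = 68.36° − 58.90° = 9.46°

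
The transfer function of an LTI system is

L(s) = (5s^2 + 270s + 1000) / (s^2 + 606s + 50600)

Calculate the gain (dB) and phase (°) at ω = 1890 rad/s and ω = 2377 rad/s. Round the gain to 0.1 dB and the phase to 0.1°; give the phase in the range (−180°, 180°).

Substitute s = j1890:
Numerator: 5(j1890)^2 + 270(j1890) + 1000 = -17859500 + j510300
Denominator: (j1890)^2 + 606(j1890) + 50600 = -3521500 + j1145340
|N| = √(17859500² + 510300²) ≈ 1.7867e+07, ∠N ≈ 178.36°
|D| = √(3521500² + 1145340²) ≈ 3.7031e+06, ∠D ≈ 161.98°
|L| = 1.7867e+07 / 3.7031e+06 ≈ 4.8249
Gain = 20 log₁₀(4.8249) ≈ 13.67 dB
∠L = 178.36° − 161.98° = 16.38°

Substitute s = j2377:
Numerator: 5(j2377)^2 + 270(j2377) + 1000 = -28249645 + j641790
Denominator: (j2377)^2 + 606(j2377) + 50600 = -5599529 + j1440462
|N| = √(28249645² + 641790²) ≈ 2.8257e+07, ∠N ≈ 178.70°
|D| = √(5599529² + 1440462²) ≈ 5.7818e+06, ∠D ≈ 165.57°
|L| = 2.8257e+07 / 5.7818e+06 ≈ 4.8872
Gain = 20 log₁₀(4.8872) ≈ 13.78 dB
∠L = 178.70° − 165.57° = 13.13°

ω = 1890: 13.7 dB, 16.4°; ω = 2377: 13.8 dB, 13.1°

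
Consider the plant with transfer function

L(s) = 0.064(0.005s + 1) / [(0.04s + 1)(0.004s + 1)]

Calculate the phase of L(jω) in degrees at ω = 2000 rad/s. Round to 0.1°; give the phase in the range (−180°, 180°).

-87.9°

At ω = 2000 rad/s:
zero (1 + j2000·0.005) = 1 + j10 → |·| ≈ 10.05, ∠ ≈ 84.29°
pole (1 + j2000·0.04) = 1 + j80 → |·| ≈ 80.006, ∠ ≈ 89.28°
pole (1 + j2000·0.004) = 1 + j8 → |·| ≈ 8.0623, ∠ ≈ 82.87°
∠L = (84.29°) − (89.28° + 82.87°) = -87.86°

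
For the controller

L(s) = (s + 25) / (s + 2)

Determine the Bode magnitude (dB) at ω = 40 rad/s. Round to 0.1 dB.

Substitute s = j40:
Numerator: (j40) + 25 = 25 + j40
Denominator: (j40) + 2 = 2 + j40
|N| = √(25² + 40²) ≈ 47.17, ∠N ≈ 57.99°
|D| = √(2² + 40²) ≈ 40.05, ∠D ≈ 87.14°
|L| = 47.17 / 40.05 ≈ 1.1778
Gain = 20 log₁₀(1.1778) ≈ 1.42 dB

1.4 dB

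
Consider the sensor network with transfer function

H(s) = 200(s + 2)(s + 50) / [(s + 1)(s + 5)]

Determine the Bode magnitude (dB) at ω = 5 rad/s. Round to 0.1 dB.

63.5 dB

At s = jω = j5:
zero (s+2): 2 + j5 → |·| = √(2²+5²) = √29 ≈ 5.3852, ∠ = arctan(5/2) ≈ 68.20°
zero (s+50): 50 + j5 → |·| = √(50²+5²) = √2525 ≈ 50.249, ∠ = arctan(5/50) ≈ 5.71°
pole (s+1): 1 + j5 → |·| = √(1²+5²) = √26 ≈ 5.099, ∠ = arctan(5/1) ≈ 78.69°
pole (s+5): 5 + j5 → |·| = √(5²+5²) = √50 ≈ 7.0711, ∠ = arctan(5/5) ≈ 45.00°
|H| = 200 · 270.6 / 36.056 ≈ 1501
Gain = 20 log₁₀(1501) ≈ 63.53 dB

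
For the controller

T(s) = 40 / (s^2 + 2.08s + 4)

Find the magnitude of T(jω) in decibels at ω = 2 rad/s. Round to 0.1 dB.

19.7 dB

At s = jω = j2:
quadratic: (j2)² + 2.08·j2 + 4 = 0 + j4.16 → |·| ≈ 4.16, ∠ ≈ 90.00°
|T| = 40 / 4.16 ≈ 9.6154
Gain = 20 log₁₀(9.6154) ≈ 19.66 dB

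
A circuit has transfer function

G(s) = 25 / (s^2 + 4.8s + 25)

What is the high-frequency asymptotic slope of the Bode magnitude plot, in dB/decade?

Each pole contributes −20 dB/decade at high frequency; each zero contributes +20 dB/decade.
Net: 0 zero(s) − 2 pole(s) → -40 dB/decade.

-40 dB/decade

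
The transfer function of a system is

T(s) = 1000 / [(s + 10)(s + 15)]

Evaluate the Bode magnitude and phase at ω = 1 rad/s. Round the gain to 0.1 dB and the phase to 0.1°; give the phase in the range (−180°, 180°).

At s = jω = j1:
pole (s+10): 10 + j1 → |·| = √(10²+1²) = √101 ≈ 10.05, ∠ = arctan(1/10) ≈ 5.71°
pole (s+15): 15 + j1 → |·| = √(15²+1²) = √226 ≈ 15.033, ∠ = arctan(1/15) ≈ 3.81°
|T| = 1000 / 151.08 ≈ 6.619
Gain = 20 log₁₀(6.619) ≈ 16.42 dB
∠T = 0.00° − 9.52° = -9.52°

16.4 dB, -9.5°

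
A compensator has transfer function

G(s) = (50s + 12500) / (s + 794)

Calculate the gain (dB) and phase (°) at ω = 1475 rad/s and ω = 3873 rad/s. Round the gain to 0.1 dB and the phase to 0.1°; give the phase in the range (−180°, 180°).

Substitute s = j1475:
Numerator: 50(j1475) + 12500 = 12500 + j73750
Denominator: (j1475) + 794 = 794 + j1475
|N| = √(12500² + 73750²) ≈ 74802, ∠N ≈ 80.38°
|D| = √(794² + 1475²) ≈ 1675.1, ∠D ≈ 61.71°
|G| = 74802 / 1675.1 ≈ 44.655
Gain = 20 log₁₀(44.655) ≈ 33.00 dB
∠G = 80.38° − 61.71° = 18.67°

Substitute s = j3873:
Numerator: 50(j3873) + 12500 = 12500 + j193650
Denominator: (j3873) + 794 = 794 + j3873
|N| = √(12500² + 193650²) ≈ 1.9405e+05, ∠N ≈ 86.31°
|D| = √(794² + 3873²) ≈ 3953.6, ∠D ≈ 78.41°
|G| = 1.9405e+05 / 3953.6 ≈ 49.082
Gain = 20 log₁₀(49.082) ≈ 33.82 dB
∠G = 86.31° − 78.41° = 7.90°

ω = 1475: 33.0 dB, 18.7°; ω = 3873: 33.8 dB, 7.9°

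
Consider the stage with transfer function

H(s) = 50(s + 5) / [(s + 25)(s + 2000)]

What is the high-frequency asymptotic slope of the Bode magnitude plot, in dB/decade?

-20 dB/decade

Each pole contributes −20 dB/decade at high frequency; each zero contributes +20 dB/decade.
Net: 1 zero(s) − 2 pole(s) → -20 dB/decade.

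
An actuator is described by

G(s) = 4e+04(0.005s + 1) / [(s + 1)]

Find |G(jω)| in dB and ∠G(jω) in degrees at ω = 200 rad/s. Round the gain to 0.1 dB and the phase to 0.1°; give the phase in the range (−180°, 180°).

At ω = 200 rad/s:
zero (1 + j200·0.005) = 1 + j1 → |·| ≈ 1.4142, ∠ ≈ 45.00°
pole (1 + j200·1) = 1 + j200 → |·| ≈ 200, ∠ ≈ 89.71°
|G| = 4e+04 · 1.4142 / (200) ≈ 282.84
Gain = 20 log₁₀(282.84) ≈ 49.03 dB
∠G = (45.00°) − (89.71°) = -44.71°

49.0 dB, -44.7°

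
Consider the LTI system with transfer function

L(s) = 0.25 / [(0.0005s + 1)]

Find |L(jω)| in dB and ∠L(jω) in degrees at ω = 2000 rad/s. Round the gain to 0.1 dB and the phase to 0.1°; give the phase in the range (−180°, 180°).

At ω = 2000 rad/s:
pole (1 + j2000·0.0005) = 1 + j1 → |·| ≈ 1.4142, ∠ ≈ 45.00°
|L| = 0.25 · 1 / (1.4142) ≈ 0.17678
Gain = 20 log₁₀(0.17678) ≈ -15.05 dB
∠L = (0°) − (45.00°) = -45.00°

-15.1 dB, -45.0°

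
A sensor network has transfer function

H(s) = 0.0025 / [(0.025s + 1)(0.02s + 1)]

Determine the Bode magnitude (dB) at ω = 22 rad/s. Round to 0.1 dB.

-54.0 dB

At ω = 22 rad/s:
pole (1 + j22·0.025) = 1 + j0.55 → |·| ≈ 1.1413, ∠ ≈ 28.81°
pole (1 + j22·0.02) = 1 + j0.44 → |·| ≈ 1.0925, ∠ ≈ 23.75°
|H| = 0.0025 · 1 / (1.1413 · 1.0925) ≈ 0.002005
Gain = 20 log₁₀(0.002005) ≈ -53.96 dB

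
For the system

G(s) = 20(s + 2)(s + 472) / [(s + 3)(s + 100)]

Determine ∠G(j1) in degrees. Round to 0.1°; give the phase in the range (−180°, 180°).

7.7°

At s = jω = j1:
zero (s+2): 2 + j1 → |·| = √(2²+1²) = √5 ≈ 2.2361, ∠ = arctan(1/2) ≈ 26.57°
zero (s+472): 472 + j1 → |·| = √(472²+1²) = √222785 ≈ 472, ∠ = arctan(1/472) ≈ 0.12°
pole (s+3): 3 + j1 → |·| = √(3²+1²) = √10 ≈ 3.1623, ∠ = arctan(1/3) ≈ 18.43°
pole (s+100): 100 + j1 → |·| = √(100²+1²) = √10001 ≈ 100, ∠ = arctan(1/100) ≈ 0.57°
∠G = 26.69° − 19.00° = 7.69°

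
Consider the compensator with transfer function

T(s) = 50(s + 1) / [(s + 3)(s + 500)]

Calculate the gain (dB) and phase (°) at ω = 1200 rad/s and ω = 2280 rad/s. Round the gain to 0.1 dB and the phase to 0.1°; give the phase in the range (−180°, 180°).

At s = jω = j1200:
zero (s+1): 1 + j1200 → |·| = √(1²+1200²) = √1440001 ≈ 1200, ∠ = arctan(1200/1) ≈ 89.95°
pole (s+3): 3 + j1200 → |·| = √(3²+1200²) = √1440009 ≈ 1200, ∠ = arctan(1200/3) ≈ 89.86°
pole (s+500): 500 + j1200 → |·| = √(500²+1200²) = √1690000 ≈ 1300, ∠ = arctan(1200/500) ≈ 67.38°
|T| = 50 · 1200 / 1.56e+06 ≈ 0.038462
Gain = 20 log₁₀(0.038462) ≈ -28.30 dB
∠T = 89.95° − 157.24° = -67.29°

At s = jω = j2280:
zero (s+1): 1 + j2280 → |·| = √(1²+2280²) = √5198401 ≈ 2280, ∠ = arctan(2280/1) ≈ 89.97°
pole (s+3): 3 + j2280 → |·| = √(3²+2280²) = √5198409 ≈ 2280, ∠ = arctan(2280/3) ≈ 89.92°
pole (s+500): 500 + j2280 → |·| = √(500²+2280²) = √5448400 ≈ 2334.2, ∠ = arctan(2280/500) ≈ 77.63°
|T| = 50 · 2280 / 5.322e+06 ≈ 0.021421
Gain = 20 log₁₀(0.021421) ≈ -33.38 dB
∠T = 89.97° − 167.55° = -77.58°

ω = 1200: -28.3 dB, -67.3°; ω = 2280: -33.4 dB, -77.6°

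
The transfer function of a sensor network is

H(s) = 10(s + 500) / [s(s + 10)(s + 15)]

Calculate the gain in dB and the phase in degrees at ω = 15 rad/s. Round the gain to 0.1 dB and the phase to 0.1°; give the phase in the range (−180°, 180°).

At s = jω = j15:
zero (s+500): 500 + j15 → |·| = √(500²+15²) = √250225 ≈ 500.22, ∠ = arctan(15/500) ≈ 1.72°
pole (s+10): 10 + j15 → |·| = √(10²+15²) = √325 ≈ 18.028, ∠ = arctan(15/10) ≈ 56.31°
pole (s+15): 15 + j15 → |·| = √(15²+15²) = √450 ≈ 21.213, ∠ = arctan(15/15) ≈ 45.00°
pole at origin: |s| = 15, ∠ = 90.00° (in denominator)
|H| = 10 · 500.22 / 5736.4 ≈ 0.87201
Gain = 20 log₁₀(0.87201) ≈ -1.19 dB
∠H = 1.72° − 191.31° = -189.59° ≡ 170.41° (principal value)

-1.2 dB, 170.4°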